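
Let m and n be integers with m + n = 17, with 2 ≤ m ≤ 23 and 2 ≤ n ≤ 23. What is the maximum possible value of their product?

72

With m + n fixed, mn peaks when the two are closest together.
Taking m = 8 and n = 9 (both in [2, 23]) gives mn = 72.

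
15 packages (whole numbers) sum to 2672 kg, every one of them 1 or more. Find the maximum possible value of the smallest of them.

If every one of the 15 were at least 179, the total would be at least 15 × 179 = 2685 > 2672.
Taking 13 copies of 178 and 2 copies of 179 gives exactly 2672, so 178 is attained.

178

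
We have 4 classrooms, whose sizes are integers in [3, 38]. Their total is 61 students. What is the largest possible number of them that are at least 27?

2

If k of the values are ≥ 27, the total is ≥ 27k + 3(4 − k).
Setting 27k + 3(4 − k) ≤ 61 gives 24k ≤ 49, so k ≤ 2.
k = 2 is achieved by 2 values at 27 and 2 at 3, total 60; add 1 to one value (staying below 27) to reach 61.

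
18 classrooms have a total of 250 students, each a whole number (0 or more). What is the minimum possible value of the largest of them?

14

The 18 values sum to 250, so their maximum is at least ⌈250/18⌉ = 14.
Achievable: 16 of them at 14 and 2 at 13 total 250.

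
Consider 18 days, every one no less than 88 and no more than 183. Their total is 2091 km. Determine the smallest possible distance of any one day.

To make one day as small as possible, make the other 17 as large as possible.
The other 17 can take up 17 × 183 = 3111 ≥ 2091 − 88, so one day can sit at its floor of 88.
Achievable: one at 88 and the other 17 totalling 2003, which fits since 17 × 88 ≤ 2003 ≤ 17 × 183.

88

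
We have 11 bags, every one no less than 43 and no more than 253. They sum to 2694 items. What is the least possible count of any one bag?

To make one bag as small as possible, make the other 10 as large as possible.
The other 10 contribute at most 10 × 253 = 2530, leaving at least 2694 − 2530 = 164.
Since 164 ≥ 43, this is achievable: one at 164 and 10 at 253.

164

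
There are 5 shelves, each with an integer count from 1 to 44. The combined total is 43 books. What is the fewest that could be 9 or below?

Each value above 9 is at least 10, contributing at least 10 − 1 = 9 above the floor 1.
The sum exceeds the floor total 5 by 38, so at most ⌊38/9⌋ = 4 exceed 9, and at least 1 are ≤ 9.
Exactly 1 works: 1 value at 1 and 4 at 10 total 41; raise one of the low values by 2 (still ≤ 9) to hit 43.

1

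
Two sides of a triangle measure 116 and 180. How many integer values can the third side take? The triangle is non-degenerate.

231

The triangle inequality gives |116 − 180| < c < 116 + 180, i.e. 64 < c < 296.
So c can be any integer from 65 to 295: 231 values.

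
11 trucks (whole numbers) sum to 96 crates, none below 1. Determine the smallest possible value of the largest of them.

The average is 96/11 > 8, so not all 11 can be 8 or less; the largest is ≥ 9.
Taking 3 copies of 8 and 8 copies of 9 gives exactly 96, so 9 is attained.

9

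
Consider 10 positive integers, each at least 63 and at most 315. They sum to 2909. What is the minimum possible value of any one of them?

Minimizing one value means maximizing the remaining 9.
The other 9 contribute at most 9 × 315 = 2835, leaving at least 2909 − 2835 = 74.
Since 74 ≥ 63, this is achievable: one at 74 and 9 at 315.

74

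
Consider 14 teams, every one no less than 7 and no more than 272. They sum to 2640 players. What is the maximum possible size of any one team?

Maximizing one value means minimizing the remaining 13.
The other 13 contribute at least 13 × 7 = 91, leaving at most 2640 − 91 = 2549.
But each team is capped at 272, so the maximum is 272.
Achievable: one at 272 and the other 13 totalling 2368, which fits since 13 × 7 ≤ 2368 ≤ 13 × 272.

272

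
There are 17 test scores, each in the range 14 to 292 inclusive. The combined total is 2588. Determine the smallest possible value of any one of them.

To make one score as small as possible, make the other 16 as large as possible.
The other 16 can take up 16 × 292 = 4672 ≥ 2588 − 14, so one score can sit at its floor of 14.
Achievable: one at 14 and the other 16 totalling 2574, which fits since 16 × 14 ≤ 2574 ≤ 16 × 292.

14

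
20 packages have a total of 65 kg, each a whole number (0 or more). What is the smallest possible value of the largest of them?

The average is 65/20 > 3, so not all 20 can be 3 or less; the largest is ≥ 4.
Achievable: 5 of them at 4 and 15 at 3 total 65.

4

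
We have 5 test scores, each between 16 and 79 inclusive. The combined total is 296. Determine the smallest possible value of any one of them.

To make one score as small as possible, make the other 4 as large as possible.
The other 4 can take up 4 × 79 = 316 ≥ 296 − 16, so one score can sit at its floor of 16.
Achievable: one at 16 and the other 4 totalling 280, which fits since 4 × 16 ≤ 280 ≤ 4 × 79.

16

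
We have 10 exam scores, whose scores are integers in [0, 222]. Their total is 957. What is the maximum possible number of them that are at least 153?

Suppose k of them are at least 153. Those contribute at least 153 each and the other 10 − k at least 0 each.
So the total is at least 153k + 0(10 − k) = 0 + 153k. This must be ≤ 957, giving k ≤ 6.
k = 6 is achieved by 6 values at 153 and 4 at 0, total 918; add 39 to one value (staying below 153) to reach 957.

6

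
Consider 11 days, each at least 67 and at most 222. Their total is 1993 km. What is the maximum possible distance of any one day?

To make one day as large as possible, make the other 10 as small as possible.
The other 10 contribute at least 10 × 67 = 670, leaving at most 1993 − 670 = 1323.
But each day is capped at 222, so the maximum is 222.
Achievable: one at 222 and the other 10 totalling 1771, which fits since 10 × 67 ≤ 1771 ≤ 10 × 222.

222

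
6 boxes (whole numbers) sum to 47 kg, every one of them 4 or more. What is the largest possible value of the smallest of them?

7

The average is 47/6 < 8, so some value is ≤ 7.
Taking 1 copy of 7 and 5 copies of 8 gives exactly 47, so 7 is attained.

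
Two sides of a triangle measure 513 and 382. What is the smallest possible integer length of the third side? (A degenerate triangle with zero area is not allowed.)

132

The third side must exceed |513 − 382| = 131.
The smallest integer above 131 is 132.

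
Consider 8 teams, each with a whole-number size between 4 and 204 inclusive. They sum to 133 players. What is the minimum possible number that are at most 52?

If only k of them are at most 52, the other 8 − k are at least 53, so the total is at least (8 − k)·53 + k·4.
This is ≤ 133, so (8 − k)·53 + 4k ≤ 133, which gives k ≥ 6.
Exactly 6 works: 6 values at 4 and 2 at 53 total 130; raise one of the low values by 3 (still ≤ 52) to hit 133.

6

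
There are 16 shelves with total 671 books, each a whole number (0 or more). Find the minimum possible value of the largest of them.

The average is 671/16 > 41, so not all 16 can be 41 or less; the largest is ≥ 42.
Equality holds with 15 values of 42 and 1 value of 41.

42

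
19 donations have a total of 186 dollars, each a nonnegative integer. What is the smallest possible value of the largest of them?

Some value must be at least ⌈186/19⌉ = 10, since 19 × 9 = 171 < 186.
Taking 4 copies of 9 and 15 copies of 10 gives exactly 186, so 10 is attained.

10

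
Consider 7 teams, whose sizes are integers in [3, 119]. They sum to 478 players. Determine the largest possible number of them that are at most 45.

4

Each value at 45 or below falls at least 119 − 45 = 74 short of the ceiling 119.
The ceiling total is 7 × 119 = 833, and we need 478, so at most ⌊(833 − 478)/74⌋ = 4 can be that low.
k = 4 is achieved by 4 values at 45 and 3 at 119, total 537; lower one of the 119's by 59 (still > 45) to reach 478.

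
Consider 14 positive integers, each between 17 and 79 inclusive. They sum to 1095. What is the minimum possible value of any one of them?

Minimizing one value means maximizing the remaining 13.
The other 13 contribute at most 13 × 79 = 1027, leaving at least 1095 − 1027 = 68.
Since 68 ≥ 17, this is achievable: one at 68 and 13 at 79.

68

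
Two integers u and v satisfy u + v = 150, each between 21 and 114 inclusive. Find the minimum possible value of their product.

4104

Since u + v is fixed, pushing one of them to its bound minimizes the product.
At the endpoint u = 36, v = 150 − 36 = 114, so uv = 36 × 114 = 4104.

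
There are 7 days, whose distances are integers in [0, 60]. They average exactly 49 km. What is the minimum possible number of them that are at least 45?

3

The total is 7 × 49 = 343.
Suppose at most 7 − j of them reach 45; then j values are ≤ 44 and the rest ≤ 60.
The total is then ≤ 44·j + 60·(7 − j) = 420 − 16j. For this to be ≥ 343 we need j ≤ 4, so at least 7 − 4 = 3 must reach 45.
Exactly 3 works: 3 values at 60 and 4 at 44 total 356; lower one of the high values by 13 (still ≥ 45) to hit 343.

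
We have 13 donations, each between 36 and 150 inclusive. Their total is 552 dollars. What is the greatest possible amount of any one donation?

120

To make one donation as large as possible, make the other 12 as small as possible.
The other 12 contribute at least 12 × 36 = 432, leaving at most 552 − 432 = 120.
Since 120 ≤ 150, this is achievable: one at 120 and 12 at 36.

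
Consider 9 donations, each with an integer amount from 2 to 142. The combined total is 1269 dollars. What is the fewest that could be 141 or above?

If only k of them are at least 141, the other 9 − k are at most 140, so the total is at most k·142 + (9 − k)·140.
This must reach 1269, so k·142 + (9 − k)·140 ≥ 1269, giving k ≥ 5.
Exactly 5 works: 5 values at 142 and 4 at 140 total 1270; lower one of the high values by 1 (still ≥ 141) to hit 1269.

5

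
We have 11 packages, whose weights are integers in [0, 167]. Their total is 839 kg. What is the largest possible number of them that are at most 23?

Suppose k of them are at most 23. Those contribute at most 23 each and the rest at most 167 each.
So the total is at most 23k + 167(11 − k) = 1837 − 144k. This must still be ≥ 839, so k ≤ 6.
k = 6 is achieved by 6 values at 23 and 5 at 167, total 973; lower one of the 167's by 134 (still > 23) to reach 839.

6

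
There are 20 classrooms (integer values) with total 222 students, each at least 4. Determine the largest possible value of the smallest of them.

11

If every one of the 20 were at least 12, the total would be at least 20 × 12 = 240 > 222.
Equality holds with 18 values of 11 and 2 values of 12.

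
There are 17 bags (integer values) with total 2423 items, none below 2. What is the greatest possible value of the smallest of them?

142

The 17 values sum to 2423, so their minimum is at most ⌊2423/17⌋ = 142.
Equality holds with 8 values of 142 and 9 values of 143.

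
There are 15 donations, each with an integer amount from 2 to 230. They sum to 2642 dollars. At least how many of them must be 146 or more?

If only k of them are at least 146, the other 15 − k are at most 145, so the total is at most k·230 + (15 − k)·145.
This must reach 2642, so k·230 + (15 − k)·145 ≥ 2642, giving k ≥ 6.
Exactly 6 works: 6 values at 230 and 9 at 145 total 2685; lower one of the high values by 43 (still ≥ 146) to hit 2642.

6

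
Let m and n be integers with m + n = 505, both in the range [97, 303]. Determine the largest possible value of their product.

63756

mn = m(505 − m) is maximized when m is as near 505/2 as the bounds allow.
Taking m = 252 and n = 253 (both in [97, 303]) gives mn = 63756.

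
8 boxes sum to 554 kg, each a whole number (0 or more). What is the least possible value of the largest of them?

If every one of the 8 were at most 69, the total would be at most 8 × 69 = 552 < 554.
Equality holds with 2 values of 70 and 6 values of 69.

70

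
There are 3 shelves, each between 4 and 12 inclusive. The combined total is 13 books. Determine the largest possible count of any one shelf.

Maximizing one value means minimizing the remaining 2.
The other 2 contribute at least 2 × 4 = 8, leaving at most 13 − 8 = 5.
Since 5 ≤ 12, this is achievable: one at 5 and 2 at 4.

5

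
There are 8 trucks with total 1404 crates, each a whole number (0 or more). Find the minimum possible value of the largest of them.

176

The average is 1404/8 > 175, so not all 8 can be 175 or less; the largest is ≥ 176.
Achievable: 4 of them at 176 and 4 at 175 total 1404.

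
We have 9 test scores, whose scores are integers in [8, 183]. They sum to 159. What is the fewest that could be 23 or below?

Let j be the number exceeding 23. Then the total is ≥ 24·j + 8·(9 − j) = 72 + 16j.
So 16j ≤ 87 and j ≤ 5; hence at least 9 − 5 = 4 are ≤ 23.
Exactly 4 works: 4 values at 8 and 5 at 24 total 152; raise one of the low values by 7 (still ≤ 23) to hit 159.

4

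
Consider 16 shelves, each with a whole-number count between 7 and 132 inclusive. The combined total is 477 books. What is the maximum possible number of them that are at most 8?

Each value at 8 or below falls at least 132 − 8 = 124 short of the ceiling 132.
The ceiling total is 16 × 132 = 2112, and we need 477, so at most ⌊(2112 − 477)/124⌋ = 13 can be that low.
k = 13 is achieved by 13 values at 8 and 3 at 132, total 500; lower one of the 132's by 23 (still > 8) to reach 477.

13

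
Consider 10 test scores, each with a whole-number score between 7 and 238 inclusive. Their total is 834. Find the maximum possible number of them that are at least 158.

5

Suppose k of them are at least 158. Those contribute at least 158 each and the other 10 − k at least 7 each.
So the total is at least 158k + 7(10 − k) = 70 + 151k. This must be ≤ 834, giving k ≤ 5.
k = 5 is achieved by 5 values at 158 and 5 at 7, total 825; add 9 to one value (staying below 158) to reach 834.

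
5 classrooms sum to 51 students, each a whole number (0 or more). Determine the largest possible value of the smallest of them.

10

The average is 51/5 < 11, so some value is ≤ 10.
Achievable: 4 of them at 10 and 1 at 11 total 51.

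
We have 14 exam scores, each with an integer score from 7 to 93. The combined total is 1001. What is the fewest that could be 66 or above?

Each value short of 66 is at most 65, costing at least 93 − 65 = 28 against the maximum total of 1302.
We can afford to lose at most 1302 − 1001 = 301, so at most ⌊301/28⌋ = 10 fall short, and at least 4 are ≥ 66.
Exactly 4 works: 4 values at 93 and 10 at 65 total 1022; lower one of the high values by 21 (still ≥ 66) to hit 1001.

4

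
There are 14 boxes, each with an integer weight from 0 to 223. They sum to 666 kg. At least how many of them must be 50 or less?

1

Each value above 50 is at least 51, contributing at least 51 − 0 = 51 above the floor 0.
The sum exceeds the floor total 0 by 666, so at most ⌊666/51⌋ = 13 exceed 50, and at least 1 are ≤ 50.
Exactly 1 works: 1 value at 0 and 13 at 51 total 663; raise one of the low values by 3 (still ≤ 50) to hit 666.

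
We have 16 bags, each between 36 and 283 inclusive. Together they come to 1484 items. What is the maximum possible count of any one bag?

283

Maximizing one value means minimizing the remaining 15.
The other 15 contribute at least 15 × 36 = 540, leaving at most 1484 − 540 = 944.
But each bag is capped at 283, so the maximum is 283.
Achievable: one at 283 and the other 15 totalling 1201, which fits since 15 × 36 ≤ 1201 ≤ 15 × 283.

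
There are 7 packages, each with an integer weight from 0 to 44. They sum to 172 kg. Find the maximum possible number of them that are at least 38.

4

If k of the values are ≥ 38, the total is ≥ 38k + 0(7 − k).
Setting 38k + 0(7 − k) ≤ 172 gives 38k ≤ 172, so k ≤ 4.
k = 4 is achieved by 4 values at 38 and 3 at 0, total 152; add 20 to one value (staying below 38) to reach 172.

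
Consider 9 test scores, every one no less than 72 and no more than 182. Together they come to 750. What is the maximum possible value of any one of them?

174

To make one score as large as possible, make the other 8 as small as possible.
The other 8 contribute at least 8 × 72 = 576, leaving at most 750 − 576 = 174.
Since 174 ≤ 182, this is achievable: one at 174 and 8 at 72.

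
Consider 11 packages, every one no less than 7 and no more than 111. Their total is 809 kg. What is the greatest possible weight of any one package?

111

Maximizing one value means minimizing the remaining 10.
The other 10 contribute at least 10 × 7 = 70, leaving at most 809 − 70 = 739.
But each package is capped at 111, so the maximum is 111.
Achievable: one at 111 and the other 10 totalling 698, which fits since 10 × 7 ≤ 698 ≤ 10 × 111.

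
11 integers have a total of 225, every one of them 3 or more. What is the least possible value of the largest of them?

Some value must be at least ⌈225/11⌉ = 21, since 11 × 20 = 220 < 225.
Equality holds with 5 values of 21 and 6 values of 20.

21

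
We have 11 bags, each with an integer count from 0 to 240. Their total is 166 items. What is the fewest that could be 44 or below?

If only k of them are at most 44, the other 11 − k are at least 45, so the total is at least (11 − k)·45 + k·0.
This is ≤ 166, so (11 − k)·45 + 0k ≤ 166, which gives k ≥ 8.
Exactly 8 works: 8 values at 0 and 3 at 45 total 135; raise one of the low values by 31 (still ≤ 44) to hit 166.

8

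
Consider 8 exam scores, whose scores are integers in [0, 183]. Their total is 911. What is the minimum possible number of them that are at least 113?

Each value short of 113 is at most 112, costing at least 183 − 112 = 71 against the maximum total of 1464.
We can afford to lose at most 1464 − 911 = 553, so at most ⌊553/71⌋ = 7 fall short, and at least 1 are ≥ 113.
Exactly 1 works: 1 value at 183 and 7 at 112 total 967; lower one of the high values by 56 (still ≥ 113) to hit 911.

1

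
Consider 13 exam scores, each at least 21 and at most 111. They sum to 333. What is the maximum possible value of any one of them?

Maximizing one value means minimizing the remaining 12.
The other 12 contribute at least 12 × 21 = 252, leaving at most 333 − 252 = 81.
Since 81 ≤ 111, this is achievable: one at 81 and 12 at 21.

81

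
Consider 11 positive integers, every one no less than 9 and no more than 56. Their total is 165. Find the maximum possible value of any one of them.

Maximizing one value means minimizing the remaining 10.
The other 10 contribute at least 10 × 9 = 90, leaving at most 165 − 90 = 75.
But each integer is capped at 56, so the maximum is 56.
Achievable: one at 56 and the other 10 totalling 109, which fits since 10 × 9 ≤ 109 ≤ 10 × 56.

56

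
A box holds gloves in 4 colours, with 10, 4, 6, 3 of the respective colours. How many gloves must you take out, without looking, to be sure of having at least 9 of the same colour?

22

In the worst case you take as many as possible of each colour without reaching 9: 8 + 4 + 6 + 3 = 21.
The next one must give 9 of some colour, so 21 + 1 = 22.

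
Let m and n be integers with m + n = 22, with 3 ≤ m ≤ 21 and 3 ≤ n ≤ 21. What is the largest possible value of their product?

With m + n fixed, mn peaks when the two are closest together.
Taking m = 11 and n = 11 (both in [3, 21]) gives mn = 121.

121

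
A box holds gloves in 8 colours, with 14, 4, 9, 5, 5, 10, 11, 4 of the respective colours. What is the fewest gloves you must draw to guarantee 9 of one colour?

In the worst case you take as many as possible of each colour without reaching 9: 8 + 4 + 8 + 5 + 5 + 8 + 8 + 4 = 50.
The next one must give 9 of some colour, so 50 + 1 = 51.

51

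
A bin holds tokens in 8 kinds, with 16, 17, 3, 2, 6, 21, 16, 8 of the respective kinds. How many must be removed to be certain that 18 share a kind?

In the worst case you take as many as possible of each kind without reaching 18: 16 + 17 + 3 + 2 + 6 + 17 + 16 + 8 = 85.
The next one must give 18 of some kind, so 85 + 1 = 86.

86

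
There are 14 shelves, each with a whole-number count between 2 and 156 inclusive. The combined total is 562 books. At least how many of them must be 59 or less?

5

Let j be the number exceeding 59. Then the total is ≥ 60·j + 2·(14 − j) = 28 + 58j.
So 58j ≤ 534 and j ≤ 9; hence at least 14 − 9 = 5 are ≤ 59.
Exactly 5 works: 5 values at 2 and 9 at 60 total 550; raise one of the low values by 12 (still ≤ 59) to hit 562.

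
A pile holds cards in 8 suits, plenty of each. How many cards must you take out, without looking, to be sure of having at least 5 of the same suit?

You could draw 4 of every suit without reaching 5 of any — 32 in all.
One more forces 5 of some suit, so 32 + 1 = 33.

33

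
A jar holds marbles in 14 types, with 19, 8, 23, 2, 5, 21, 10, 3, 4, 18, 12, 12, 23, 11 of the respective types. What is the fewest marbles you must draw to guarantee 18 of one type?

In the worst case you take as many as possible of each type without reaching 18: 17 + 8 + 17 + 2 + 5 + 17 + 10 + 3 + 4 + 17 + 12 + 12 + 17 + 11 = 152.
The next one must give 18 of some type, so 152 + 1 = 153.

153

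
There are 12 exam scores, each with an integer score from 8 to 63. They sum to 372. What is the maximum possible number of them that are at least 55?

With k values at 55 or above and the rest at least 8, the sum is at least 96 + 47k.
Since the sum is 372, we need 47k ≤ 276, i.e. k ≤ 5.
k = 5 is achieved by 5 values at 55 and 7 at 8, total 331; add 41 to one value (staying below 55) to reach 372.

5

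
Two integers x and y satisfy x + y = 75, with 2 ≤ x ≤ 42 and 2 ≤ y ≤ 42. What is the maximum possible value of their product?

With x + y fixed, xy peaks when the two are closest together.
Taking x = 37 and y = 38 (both in [2, 42]) gives xy = 1406.

1406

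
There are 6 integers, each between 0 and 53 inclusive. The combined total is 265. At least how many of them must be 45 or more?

If only k of them are at least 45, the other 6 − k are at most 44, so the total is at most k·53 + (6 − k)·44.
This must reach 265, so k·53 + (6 − k)·44 ≥ 265, giving k ≥ 1.
Exactly 1 works: 1 value at 53 and 5 at 44 total 273; lower one of the high values by 8 (still ≥ 45) to hit 265.

1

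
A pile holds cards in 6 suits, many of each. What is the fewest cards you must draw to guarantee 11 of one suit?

61

You could draw 10 of every suit without reaching 11 of any — 60 in all.
One more forces 11 of some suit, so 60 + 1 = 61.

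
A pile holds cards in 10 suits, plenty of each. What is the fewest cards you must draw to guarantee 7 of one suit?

61

You could draw 6 of every suit without reaching 7 of any — 60 in all.
One more forces 7 of some suit, so 60 + 1 = 61.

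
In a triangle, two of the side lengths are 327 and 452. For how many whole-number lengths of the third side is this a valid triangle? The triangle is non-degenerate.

The triangle inequality gives |327 − 452| < c < 327 + 452, i.e. 125 < c < 779.
So c can be any integer from 126 to 778: 653 values.

653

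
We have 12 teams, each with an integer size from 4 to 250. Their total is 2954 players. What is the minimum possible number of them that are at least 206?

Suppose at most 12 − j of them reach 206; then j values are ≤ 205 and the rest ≤ 250.
The total is then ≤ 205·j + 250·(12 − j) = 3000 − 45j. For this to be ≥ 2954 we need j ≤ 1, so at least 12 − 1 = 11 must reach 206.
Exactly 11 works: 11 values at 250 and 1 at 205 total 2955; lower one of the high values by 1 (still ≥ 206) to hit 2954.

11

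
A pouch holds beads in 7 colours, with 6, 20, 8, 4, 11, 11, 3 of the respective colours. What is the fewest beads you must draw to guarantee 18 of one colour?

61

In the worst case you take as many as possible of each colour without reaching 18: 6 + 17 + 8 + 4 + 11 + 11 + 3 = 60.
The next one must give 18 of some colour, so 60 + 1 = 61.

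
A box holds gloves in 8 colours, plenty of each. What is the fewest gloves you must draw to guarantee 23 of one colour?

177

You could draw 22 of every colour without reaching 23 of any — 176 in all.
One more forces 23 of some colour, so 176 + 1 = 177.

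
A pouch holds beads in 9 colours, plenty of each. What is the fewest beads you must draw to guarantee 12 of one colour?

In the worst case you draw 11 of each of the 9 colours: 9 × 11 = 99.
One more forces 12 of some colour, so 99 + 1 = 100.

100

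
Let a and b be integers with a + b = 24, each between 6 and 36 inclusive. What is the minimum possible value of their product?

Since a + b is fixed, pushing one of them to its bound minimizes the product.
At the endpoint a = 6, b = 24 − 6 = 18, so ab = 6 × 18 = 108.

108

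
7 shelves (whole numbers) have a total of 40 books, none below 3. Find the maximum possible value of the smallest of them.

5

If every one of the 7 were at least 6, the total would be at least 7 × 6 = 42 > 40.
Taking 2 copies of 5 and 5 copies of 6 gives exactly 40, so 5 is attained.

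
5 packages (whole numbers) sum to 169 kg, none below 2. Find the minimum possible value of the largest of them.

34

The average is 169/5 > 33, so not all 5 can be 33 or less; the largest is ≥ 34.
Achievable: 4 of them at 34 and 1 at 33 total 169.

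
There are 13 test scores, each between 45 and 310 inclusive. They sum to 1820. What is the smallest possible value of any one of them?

45

Minimizing one value means maximizing the remaining 12.
The other 12 can take up 12 × 310 = 3720 ≥ 1820 − 45, so one score can sit at its floor of 45.
Achievable: one at 45 and the other 12 totalling 1775, which fits since 12 × 45 ≤ 1775 ≤ 12 × 310.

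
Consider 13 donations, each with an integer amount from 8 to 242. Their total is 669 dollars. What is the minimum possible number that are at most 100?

7

Let j be the number exceeding 100. Then the total is ≥ 101·j + 8·(13 − j) = 104 + 93j.
So 93j ≤ 565 and j ≤ 6; hence at least 13 − 6 = 7 are ≤ 100.
Exactly 7 works: 7 values at 8 and 6 at 101 total 662; raise one of the low values by 7 (still ≤ 100) to hit 669.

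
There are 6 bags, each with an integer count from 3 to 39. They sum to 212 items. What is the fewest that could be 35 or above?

If only k of them are at least 35, the other 6 − k are at most 34, so the total is at most k·39 + (6 − k)·34.
This must reach 212, so k·39 + (6 − k)·34 ≥ 212, giving k ≥ 2.
Exactly 2 works: 2 values at 39 and 4 at 34 total 214; lower one of the high values by 2 (still ≥ 35) to hit 212.

2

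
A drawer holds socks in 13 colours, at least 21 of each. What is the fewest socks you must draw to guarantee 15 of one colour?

In the worst case you draw 14 of each of the 13 colours: 13 × 14 = 182.
One more forces 15 of some colour, so 182 + 1 = 183.

183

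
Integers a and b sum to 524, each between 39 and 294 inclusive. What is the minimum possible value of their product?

Since a + b is fixed, pushing one of them to its bound minimizes the product.
At the endpoint a = 230, b = 524 − 230 = 294, so ab = 230 × 294 = 67620.

67620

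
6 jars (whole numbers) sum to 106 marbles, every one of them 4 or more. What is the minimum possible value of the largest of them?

The 6 values sum to 106, so their maximum is at least ⌈106/6⌉ = 18.
Achievable: 4 of them at 18 and 2 at 17 total 106.

18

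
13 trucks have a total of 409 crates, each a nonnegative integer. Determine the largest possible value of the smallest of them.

31

If every one of the 13 were at least 32, the total would be at least 13 × 32 = 416 > 409.
Achievable: 7 of them at 31 and 6 at 32 total 409.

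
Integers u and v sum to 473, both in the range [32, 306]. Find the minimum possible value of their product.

51102

uv = u(473 − u) is concave in u, so over [167, 306] it is minimized at an endpoint.
At the endpoint u = 167, v = 473 − 167 = 306, so uv = 167 × 306 = 51102.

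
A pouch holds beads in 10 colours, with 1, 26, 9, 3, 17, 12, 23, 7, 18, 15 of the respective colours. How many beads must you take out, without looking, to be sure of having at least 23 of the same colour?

127

In the worst case you take as many as possible of each colour without reaching 23: 1 + 22 + 9 + 3 + 17 + 12 + 22 + 7 + 18 + 15 = 126.
The next one must give 23 of some colour, so 126 + 1 = 127.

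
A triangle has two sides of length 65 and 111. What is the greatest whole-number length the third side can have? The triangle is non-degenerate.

The third side must be less than 65 + 111 = 176.
The largest integer below 176 is 175.

175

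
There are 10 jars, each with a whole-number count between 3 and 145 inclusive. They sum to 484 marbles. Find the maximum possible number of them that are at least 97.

4

Suppose k of them are at least 97. Those contribute at least 97 each and the other 10 − k at least 3 each.
So the total is at least 97k + 3(10 − k) = 30 + 94k. This must be ≤ 484, giving k ≤ 4.
k = 4 is achieved by 4 values at 97 and 6 at 3, total 406; add 78 to one value (staying below 97) to reach 484.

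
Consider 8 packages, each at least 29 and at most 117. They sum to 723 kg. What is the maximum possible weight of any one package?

117

Maximizing one value means minimizing the remaining 7.
The other 7 contribute at least 7 × 29 = 203, leaving at most 723 − 203 = 520.
But each package is capped at 117, so the maximum is 117.
Achievable: one at 117 and the other 7 totalling 606, which fits since 7 × 29 ≤ 606 ≤ 7 × 117.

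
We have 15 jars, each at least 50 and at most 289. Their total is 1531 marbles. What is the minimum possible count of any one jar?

To make one jar as small as possible, make the other 14 as large as possible.
The other 14 can take up 14 × 289 = 4046 ≥ 1531 − 50, so one jar can sit at its floor of 50.
Achievable: one at 50 and the other 14 totalling 1481, which fits since 14 × 50 ≤ 1481 ≤ 14 × 289.

50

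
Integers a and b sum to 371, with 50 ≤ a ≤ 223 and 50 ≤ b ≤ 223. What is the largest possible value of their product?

With a + b fixed, ab peaks when the two are closest together.
Taking a = 185 and b = 186 (both in [50, 223]) gives ab = 34410.

34410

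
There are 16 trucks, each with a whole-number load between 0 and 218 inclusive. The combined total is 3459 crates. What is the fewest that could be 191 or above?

15

If only k of them are at least 191, the other 16 − k are at most 190, so the total is at most k·218 + (16 − k)·190.
This must reach 3459, so k·218 + (16 − k)·190 ≥ 3459, giving k ≥ 15.
Exactly 15 works: 15 values at 218 and 1 at 190 total 3460; lower one of the high values by 1 (still ≥ 191) to hit 3459.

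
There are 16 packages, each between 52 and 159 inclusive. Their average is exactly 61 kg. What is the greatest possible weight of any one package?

Maximizing one value means minimizing the remaining 15.
The total is 16 × 61 = 976.
The other 15 contribute at least 15 × 52 = 780, leaving at most 976 − 780 = 196.
But each package is capped at 159, so the maximum is 159.
Achievable: one at 159 and the other 15 totalling 817, which fits since 15 × 52 ≤ 817 ≤ 15 × 159.

159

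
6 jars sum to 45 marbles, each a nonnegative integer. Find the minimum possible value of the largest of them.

If every one of the 6 were at most 7, the total would be at most 6 × 7 = 42 < 45.
Achievable: 3 of them at 8 and 3 at 7 total 45.

8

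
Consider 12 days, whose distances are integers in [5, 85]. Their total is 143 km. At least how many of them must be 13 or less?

If only k of them are at most 13, the other 12 − k are at least 14, so the total is at least (12 − k)·14 + k·5.
This is ≤ 143, so (12 − k)·14 + 5k ≤ 143, which gives k ≥ 3.
Exactly 3 works: 3 values at 5 and 9 at 14 total 141; raise one of the low values by 2 (still ≤ 13) to hit 143.

3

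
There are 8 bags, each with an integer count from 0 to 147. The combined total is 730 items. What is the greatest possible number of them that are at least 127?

If k of the values are ≥ 127, the total is ≥ 127k + 0(8 − k).
Setting 127k + 0(8 − k) ≤ 730 gives 127k ≤ 730, so k ≤ 5.
k = 5 is achieved by 5 values at 127 and 3 at 0, total 635; add 95 to one value (staying below 127) to reach 730.

5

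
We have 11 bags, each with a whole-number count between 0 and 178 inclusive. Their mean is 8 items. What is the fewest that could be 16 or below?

6

The total is 11 × 8 = 88.
Each value above 16 is at least 17, contributing at least 17 − 0 = 17 above the floor 0.
The sum exceeds the floor total 0 by 88, so at most ⌊88/17⌋ = 5 exceed 16, and at least 6 are ≤ 16.
Exactly 6 works: 6 values at 0 and 5 at 17 total 85; raise one of the low values by 3 (still ≤ 16) to hit 88.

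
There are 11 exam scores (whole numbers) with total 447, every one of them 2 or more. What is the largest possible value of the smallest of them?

40

If every one of the 11 were at least 41, the total would be at least 11 × 41 = 451 > 447.
Taking 4 copies of 40 and 7 copies of 41 gives exactly 447, so 40 is attained.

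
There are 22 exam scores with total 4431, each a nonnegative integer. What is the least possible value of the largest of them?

202

If every one of the 22 were at most 201, the total would be at most 22 × 201 = 4422 < 4431.
Achievable: 9 of them at 202 and 13 at 201 total 4431.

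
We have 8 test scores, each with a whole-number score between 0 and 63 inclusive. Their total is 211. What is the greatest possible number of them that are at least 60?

3

Suppose k of them are at least 60. Those contribute at least 60 each and the other 8 − k at least 0 each.
So the total is at least 60k + 0(8 − k) = 0 + 60k. This must be ≤ 211, giving k ≤ 3.
k = 3 is achieved by 3 values at 60 and 5 at 0, total 180; add 31 to one value (staying below 60) to reach 211.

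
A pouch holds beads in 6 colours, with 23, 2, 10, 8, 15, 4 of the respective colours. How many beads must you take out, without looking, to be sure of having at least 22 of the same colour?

In the worst case you take as many as possible of each colour without reaching 22: 21 + 2 + 10 + 8 + 15 + 4 = 60.
The next one must give 22 of some colour, so 60 + 1 = 61.

61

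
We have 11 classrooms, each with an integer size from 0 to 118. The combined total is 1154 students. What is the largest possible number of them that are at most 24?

1

Each value at 24 or below falls at least 118 − 24 = 94 short of the ceiling 118.
The ceiling total is 11 × 118 = 1298, and we need 1154, so at most ⌊(1298 − 1154)/94⌋ = 1 can be that low.
k = 1 is achieved by 1 value at 24 and 10 at 118, total 1204; lower one of the 118's by 50 (still > 24) to reach 1154.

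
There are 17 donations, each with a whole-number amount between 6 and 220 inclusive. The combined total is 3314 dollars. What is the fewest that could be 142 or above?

12

Suppose at most 17 − j of them reach 142; then j values are ≤ 141 and the rest ≤ 220.
The total is then ≤ 141·j + 220·(17 − j) = 3740 − 79j. For this to be ≥ 3314 we need j ≤ 5, so at least 17 − 5 = 12 must reach 142.
Exactly 12 works: 12 values at 220 and 5 at 141 total 3345; lower one of the high values by 31 (still ≥ 142) to hit 3314.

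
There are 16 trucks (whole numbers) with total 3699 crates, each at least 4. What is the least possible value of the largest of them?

232

The average is 3699/16 > 231, so not all 16 can be 231 or less; the largest is ≥ 232.
Taking 13 copies of 231 and 3 copies of 232 gives exactly 3699, so 232 is attained.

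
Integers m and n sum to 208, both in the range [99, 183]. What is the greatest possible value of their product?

10816

With m + n fixed, mn peaks when the two are closest together.
Taking m = 104 and n = 104 (both in [99, 183]) gives mn = 10816.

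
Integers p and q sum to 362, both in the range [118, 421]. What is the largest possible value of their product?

With p + q fixed, pq peaks when the two are closest together.
Taking p = 181 and q = 181 (both in [118, 421]) gives pq = 32761.

32761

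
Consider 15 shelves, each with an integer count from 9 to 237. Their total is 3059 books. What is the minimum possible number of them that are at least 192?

5

Suppose at most 15 − j of them reach 192; then j values are ≤ 191 and the rest ≤ 237.
The total is then ≤ 191·j + 237·(15 − j) = 3555 − 46j. For this to be ≥ 3059 we need j ≤ 10, so at least 15 − 10 = 5 must reach 192.
Exactly 5 works: 5 values at 237 and 10 at 191 total 3095; lower one of the high values by 36 (still ≥ 192) to hit 3059.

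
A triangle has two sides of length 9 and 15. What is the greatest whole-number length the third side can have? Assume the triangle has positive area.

The third side must be less than 9 + 15 = 24.
The largest integer below 24 is 23.

23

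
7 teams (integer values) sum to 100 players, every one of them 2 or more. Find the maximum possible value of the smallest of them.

The 7 values sum to 100, so their minimum is at most ⌊100/7⌋ = 14.
Achievable: 5 of them at 14 and 2 at 15 total 100.

14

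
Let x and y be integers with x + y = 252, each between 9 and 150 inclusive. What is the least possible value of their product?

15300

For a fixed sum, xy is smallest when x and y are as far apart as possible.
At the endpoint x = 102, y = 252 − 102 = 150, so xy = 102 × 150 = 15300.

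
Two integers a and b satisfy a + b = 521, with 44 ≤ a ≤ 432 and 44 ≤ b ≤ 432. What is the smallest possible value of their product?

38448

Since a + b is fixed, pushing one of them to its bound minimizes the product.
At the endpoint a = 89, b = 521 − 89 = 432, so ab = 89 × 432 = 38448.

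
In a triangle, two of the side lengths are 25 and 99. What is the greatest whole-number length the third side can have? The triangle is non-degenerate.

123

The third side must be less than 25 + 99 = 124.
The largest integer below 124 is 123.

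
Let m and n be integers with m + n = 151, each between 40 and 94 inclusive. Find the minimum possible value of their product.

5358

mn = m(151 − m) is concave in m, so over [57, 94] it is minimized at an endpoint.
At the endpoint m = 57, n = 151 − 57 = 94, so mn = 57 × 94 = 5358.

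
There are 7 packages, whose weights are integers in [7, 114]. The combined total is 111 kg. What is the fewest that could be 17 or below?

2

Let j be the number exceeding 17. Then the total is ≥ 18·j + 7·(7 − j) = 49 + 11j.
So 11j ≤ 62 and j ≤ 5; hence at least 7 − 5 = 2 are ≤ 17.
Exactly 2 works: 2 values at 7 and 5 at 18 total 104; raise one of the low values by 7 (still ≤ 17) to hit 111.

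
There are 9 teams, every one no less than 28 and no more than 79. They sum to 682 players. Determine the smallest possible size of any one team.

Minimizing one value means maximizing the remaining 8.
The other 8 contribute at most 8 × 79 = 632, leaving at least 682 − 632 = 50.
Since 50 ≥ 28, this is achievable: one at 50 and 8 at 79.

50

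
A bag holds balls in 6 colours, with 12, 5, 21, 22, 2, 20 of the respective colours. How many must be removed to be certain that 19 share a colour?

In the worst case you take as many as possible of each colour without reaching 19: 12 + 5 + 18 + 18 + 2 + 18 = 73.
The next one must give 19 of some colour, so 73 + 1 = 74.

74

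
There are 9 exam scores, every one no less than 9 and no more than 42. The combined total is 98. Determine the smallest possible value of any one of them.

9

To make one score as small as possible, make the other 8 as large as possible.
The other 8 can take up 8 × 42 = 336 ≥ 98 − 9, so one score can sit at its floor of 9.
Achievable: one at 9 and the other 8 totalling 89, which fits since 8 × 9 ≤ 89 ≤ 8 × 42.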